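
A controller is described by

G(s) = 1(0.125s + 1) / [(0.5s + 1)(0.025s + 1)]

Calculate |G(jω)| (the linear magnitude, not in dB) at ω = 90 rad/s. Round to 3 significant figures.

At ω = 90 rad/s:
zero (1 + j90·0.125) = 1 + j11.25 → |·| ≈ 11.294, ∠ ≈ 84.92°
pole (1 + j90·0.5) = 1 + j45 → |·| ≈ 45.011, ∠ ≈ 88.73°
pole (1 + j90·0.025) = 1 + j2.25 → |·| ≈ 2.4622, ∠ ≈ 66.04°
|G| = 1 · 11.294 / (45.011 · 2.4622) ≈ 0.10191

0.102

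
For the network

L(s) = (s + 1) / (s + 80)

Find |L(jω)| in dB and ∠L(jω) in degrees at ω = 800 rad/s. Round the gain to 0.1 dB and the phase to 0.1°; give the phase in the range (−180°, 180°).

Substitute s = j800:
Numerator: (j800) + 1 = 1 + j800
Denominator: (j800) + 80 = 80 + j800
|N| = √(1² + 800²) ≈ 800, ∠N ≈ 89.93°
|D| = √(80² + 800²) ≈ 803.99, ∠D ≈ 84.29°
|L| = 800 / 803.99 ≈ 0.99504
Gain = 20 log₁₀(0.99504) ≈ -0.04 dB
∠L = 89.93° − 84.29° = 5.64°

-0.0 dB, 5.6°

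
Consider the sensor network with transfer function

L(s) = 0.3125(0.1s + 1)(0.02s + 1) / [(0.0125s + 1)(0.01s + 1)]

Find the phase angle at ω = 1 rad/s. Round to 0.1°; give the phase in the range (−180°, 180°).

At ω = 1 rad/s:
zero (1 + j1·0.1) = 1 + j0.1 → |·| ≈ 1.005, ∠ ≈ 5.71°
zero (1 + j1·0.02) = 1 + j0.02 → |·| ≈ 1.0002, ∠ ≈ 1.15°
pole (1 + j1·0.0125) = 1 + j0.0125 → |·| ≈ 1.0001, ∠ ≈ 0.72°
pole (1 + j1·0.01) = 1 + j0.01 → |·| ≈ 1, ∠ ≈ 0.57°
∠L = (5.71° + 1.15°) − (0.72° + 0.57°) = 5.57°

5.6°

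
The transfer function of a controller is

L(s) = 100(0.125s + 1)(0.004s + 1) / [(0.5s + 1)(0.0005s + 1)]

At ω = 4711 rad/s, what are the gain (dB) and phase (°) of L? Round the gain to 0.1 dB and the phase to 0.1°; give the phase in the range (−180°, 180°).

At ω = 4711 rad/s:
zero (1 + j4711·0.125) = 1 + j588.875 → |·| ≈ 588.88, ∠ ≈ 89.90°
zero (1 + j4711·0.004) = 1 + j18.844 → |·| ≈ 18.871, ∠ ≈ 86.96°
pole (1 + j4711·0.5) = 1 + j2355.5 → |·| ≈ 2355.5, ∠ ≈ 89.98°
pole (1 + j4711·0.0005) = 1 + j2.3555 → |·| ≈ 2.559, ∠ ≈ 67.00°
|L| = 100 · 588.88 · 18.871 / (2355.5 · 2.559) ≈ 184.36
Gain = 20 log₁₀(184.36) ≈ 45.31 dB
∠L = (89.90° + 86.96°) − (89.98° + 67.00°) = 19.88°

45.3 dB, 19.9°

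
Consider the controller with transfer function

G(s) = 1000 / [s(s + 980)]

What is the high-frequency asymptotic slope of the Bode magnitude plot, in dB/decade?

Each pole contributes −20 dB/decade at high frequency; each zero contributes +20 dB/decade.
Net: 0 zero(s) − 2 pole(s) → -40 dB/decade.

-40 dB/decade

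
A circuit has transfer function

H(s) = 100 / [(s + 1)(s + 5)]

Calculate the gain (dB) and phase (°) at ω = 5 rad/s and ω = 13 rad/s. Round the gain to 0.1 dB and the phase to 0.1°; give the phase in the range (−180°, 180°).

At s = jω = j5:
pole (s+1): 1 + j5 → |·| = √(1²+5²) = √26 ≈ 5.099, ∠ = arctan(5/1) ≈ 78.69°
pole (s+5): 5 + j5 → |·| = √(5²+5²) = √50 ≈ 7.0711, ∠ = arctan(5/5) ≈ 45.00°
|H| = 100 / 36.056 ≈ 2.7735
Gain = 20 log₁₀(2.7735) ≈ 8.86 dB
∠H = 0.00° − 123.69° = -123.69°

At s = jω = j13:
pole (s+1): 1 + j13 → |·| = √(1²+13²) = √170 ≈ 13.038, ∠ = arctan(13/1) ≈ 85.60°
pole (s+5): 5 + j13 → |·| = √(5²+13²) = √194 ≈ 13.928, ∠ = arctan(13/5) ≈ 68.96°
|H| = 100 / 181.59 ≈ 0.55069
Gain = 20 log₁₀(0.55069) ≈ -5.18 dB
∠H = 0.00° − 154.56° = -154.56°

ω = 5: 8.9 dB, -123.7°; ω = 13: -5.2 dB, -154.6°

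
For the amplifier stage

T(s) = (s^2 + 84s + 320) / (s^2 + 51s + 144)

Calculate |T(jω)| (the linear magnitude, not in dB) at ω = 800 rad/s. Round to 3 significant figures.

1.00

Substitute s = j800:
Numerator: (j800)^2 + 84(j800) + 320 = -639680 + j67200
Denominator: (j800)^2 + 51(j800) + 144 = -639856 + j40800
|N| = √(639680² + 67200²) ≈ 6.432e+05, ∠N ≈ 174.00°
|D| = √(639856² + 40800²) ≈ 6.4116e+05, ∠D ≈ 176.35°
|T| = 6.432e+05 / 6.4116e+05 ≈ 1.0032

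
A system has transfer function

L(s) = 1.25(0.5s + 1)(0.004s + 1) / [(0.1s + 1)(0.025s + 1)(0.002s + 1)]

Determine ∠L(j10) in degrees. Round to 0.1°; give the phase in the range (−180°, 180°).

20.8°

At ω = 10 rad/s:
zero (1 + j10·0.5) = 1 + j5 → |·| ≈ 5.099, ∠ ≈ 78.69°
zero (1 + j10·0.004) = 1 + j0.04 → |·| ≈ 1.0008, ∠ ≈ 2.29°
pole (1 + j10·0.1) = 1 + j1 → |·| ≈ 1.4142, ∠ ≈ 45.00°
pole (1 + j10·0.025) = 1 + j0.25 → |·| ≈ 1.0308, ∠ ≈ 14.04°
pole (1 + j10·0.002) = 1 + j0.02 → |·| ≈ 1.0002, ∠ ≈ 1.15°
∠L = (78.69° + 2.29°) − (45.00° + 14.04° + 1.15°) = 20.79°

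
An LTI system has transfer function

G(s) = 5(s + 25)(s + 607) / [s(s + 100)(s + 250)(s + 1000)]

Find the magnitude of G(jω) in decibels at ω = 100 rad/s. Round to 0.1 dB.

At s = jω = j100:
zero (s+25): 25 + j100 → |·| = √(25²+100²) = √10625 ≈ 103.08, ∠ = arctan(100/25) ≈ 75.96°
zero (s+607): 607 + j100 → |·| = √(607²+100²) = √378449 ≈ 615.18, ∠ = arctan(100/607) ≈ 9.36°
pole (s+100): 100 + j100 → |·| = √(100²+100²) = √20000 ≈ 141.42, ∠ = arctan(100/100) ≈ 45.00°
pole (s+250): 250 + j100 → |·| = √(250²+100²) = √72500 ≈ 269.26, ∠ = arctan(100/250) ≈ 21.80°
pole (s+1000): 1000 + j100 → |·| = √(1000²+100²) = √1010000 ≈ 1005, ∠ = arctan(100/1000) ≈ 5.71°
pole at origin: |s| = 100, ∠ = 90.00° (in denominator)
|G| = 5 · 63413 / 3.8269e+09 ≈ 8.2852e-05
Gain = 20 log₁₀(8.2852e-05) ≈ -81.63 dB

-81.6 dB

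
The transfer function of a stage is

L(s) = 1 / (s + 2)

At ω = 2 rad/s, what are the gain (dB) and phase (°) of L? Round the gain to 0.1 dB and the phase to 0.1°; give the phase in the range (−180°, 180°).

Substitute s = j2:
Numerator: 1 = 1 + j0
Denominator: (j2) + 2 = 2 + j2
|N| = √(1² + 0²) ≈ 1, ∠N ≈ 0.00°
|D| = √(2² + 2²) ≈ 2.8284, ∠D ≈ 45.00°
|L| = 1 / 2.8284 ≈ 0.35356
Gain = 20 log₁₀(0.35356) ≈ -9.03 dB
∠L = 0.00° − 45.00° = -45.00°

-9.0 dB, -45.0°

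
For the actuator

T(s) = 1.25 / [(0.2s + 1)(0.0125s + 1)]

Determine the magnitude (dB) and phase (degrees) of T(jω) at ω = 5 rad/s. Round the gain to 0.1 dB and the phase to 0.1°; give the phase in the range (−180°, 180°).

-1.1 dB, -48.6°

At ω = 5 rad/s:
pole (1 + j5·0.2) = 1 + j1 → |·| ≈ 1.4142, ∠ ≈ 45.00°
pole (1 + j5·0.0125) = 1 + j0.0625 → |·| ≈ 1.002, ∠ ≈ 3.58°
|T| = 1.25 · 1 / (1.4142 · 1.002) ≈ 0.88213
Gain = 20 log₁₀(0.88213) ≈ -1.09 dB
∠T = (0°) − (45.00° + 3.58°) = -48.58°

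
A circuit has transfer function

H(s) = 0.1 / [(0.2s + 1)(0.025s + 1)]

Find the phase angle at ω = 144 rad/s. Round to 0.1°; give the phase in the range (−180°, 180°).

At ω = 144 rad/s:
pole (1 + j144·0.2) = 1 + j28.8 → |·| ≈ 28.817, ∠ ≈ 88.01°
pole (1 + j144·0.025) = 1 + j3.6 → |·| ≈ 3.7363, ∠ ≈ 74.48°
∠H = (0°) − (88.01° + 74.48°) = -162.49°

-162.5°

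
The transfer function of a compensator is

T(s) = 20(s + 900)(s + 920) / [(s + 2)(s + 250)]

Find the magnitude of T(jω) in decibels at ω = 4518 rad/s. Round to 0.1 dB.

At s = jω = j4518:
zero (s+900): 900 + j4518 → |·| = √(900²+4518²) = √21222324 ≈ 4606.8, ∠ = arctan(4518/900) ≈ 78.73°
zero (s+920): 920 + j4518 → |·| = √(920²+4518²) = √21258724 ≈ 4610.7, ∠ = arctan(4518/920) ≈ 78.49°
pole (s+2): 2 + j4518 → |·| = √(2²+4518²) = √20412328 ≈ 4518, ∠ = arctan(4518/2) ≈ 89.97°
pole (s+250): 250 + j4518 → |·| = √(250²+4518²) = √20474824 ≈ 4524.9, ∠ = arctan(4518/250) ≈ 86.83°
|T| = 20 · 2.1241e+07 / 2.0443e+07 ≈ 20.781
Gain = 20 log₁₀(20.781) ≈ 26.35 dB

26.4 dB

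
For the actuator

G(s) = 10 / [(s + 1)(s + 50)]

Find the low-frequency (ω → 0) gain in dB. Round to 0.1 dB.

-14.0 dB

G(0) = 10 / (1·50) = 0.2
20 log₁₀(0.2) ≈ -13.98 dB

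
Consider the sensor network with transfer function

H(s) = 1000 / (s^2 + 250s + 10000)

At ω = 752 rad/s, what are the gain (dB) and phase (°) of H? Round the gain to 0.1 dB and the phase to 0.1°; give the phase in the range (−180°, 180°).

-55.4 dB, -161.3°

Substitute s = j752:
Numerator: 1000 = 1000 + j0
Denominator: (j752)^2 + 250(j752) + 10000 = -555504 + j188000
|N| = √(1000² + 0²) ≈ 1000, ∠N ≈ 0.00°
|D| = √(555504² + 188000²) ≈ 5.8645e+05, ∠D ≈ 161.30°
|H| = 1000 / 5.8645e+05 ≈ 0.0017052
Gain = 20 log₁₀(0.0017052) ≈ -55.36 dB
∠H = 0.00° − 161.30° = -161.30°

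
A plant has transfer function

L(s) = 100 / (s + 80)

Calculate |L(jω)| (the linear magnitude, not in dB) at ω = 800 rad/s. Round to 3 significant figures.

Substitute s = j800:
Numerator: 100 = 100 + j0
Denominator: (j800) + 80 = 80 + j800
|N| = √(100² + 0²) ≈ 100, ∠N ≈ 0.00°
|D| = √(80² + 800²) ≈ 803.99, ∠D ≈ 84.29°
|L| = 100 / 803.99 ≈ 0.12438

0.124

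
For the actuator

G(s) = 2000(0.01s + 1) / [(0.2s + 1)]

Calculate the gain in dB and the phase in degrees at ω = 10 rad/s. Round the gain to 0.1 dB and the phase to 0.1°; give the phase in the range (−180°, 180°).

At ω = 10 rad/s:
zero (1 + j10·0.01) = 1 + j0.1 → |·| ≈ 1.005, ∠ ≈ 5.71°
pole (1 + j10·0.2) = 1 + j2 → |·| ≈ 2.2361, ∠ ≈ 63.43°
|G| = 2000 · 1.005 / (2.2361) ≈ 898.89
Gain = 20 log₁₀(898.89) ≈ 59.07 dB
∠G = (5.71°) − (63.43°) = -57.72°

59.1 dB, -57.7°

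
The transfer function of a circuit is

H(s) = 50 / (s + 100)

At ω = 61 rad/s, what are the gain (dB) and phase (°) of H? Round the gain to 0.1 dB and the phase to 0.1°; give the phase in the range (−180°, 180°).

-7.4 dB, -31.4°

Substitute s = j61:
Numerator: 50 = 50 + j0
Denominator: (j61) + 100 = 100 + j61
|N| = √(50² + 0²) ≈ 50, ∠N ≈ 0.00°
|D| = √(100² + 61²) ≈ 117.14, ∠D ≈ 31.38°
|H| = 50 / 117.14 ≈ 0.42684
Gain = 20 log₁₀(0.42684) ≈ -7.39 dB
∠H = 0.00° − 31.38° = -31.38°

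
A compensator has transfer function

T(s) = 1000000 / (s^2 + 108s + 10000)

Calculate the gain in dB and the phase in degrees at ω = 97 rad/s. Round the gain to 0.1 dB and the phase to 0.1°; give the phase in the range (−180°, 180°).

39.6 dB, -86.8°

At s = jω = j97:
quadratic: (j97)² + 108·j97 + 10000 = 591 + j10476 → |·| ≈ 10493, ∠ ≈ 86.77°
|T| = 1000000 / 10493 ≈ 95.302
Gain = 20 log₁₀(95.302) ≈ 39.58 dB
∠T = 0.00° − 86.77° = -86.77°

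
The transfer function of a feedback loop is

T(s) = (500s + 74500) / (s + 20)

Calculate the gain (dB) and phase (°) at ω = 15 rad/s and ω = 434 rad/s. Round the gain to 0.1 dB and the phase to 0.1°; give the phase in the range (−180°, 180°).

Substitute s = j15:
Numerator: 500(j15) + 74500 = 74500 + j7500
Denominator: (j15) + 20 = 20 + j15
|N| = √(74500² + 7500²) ≈ 74877, ∠N ≈ 5.75°
|D| = √(20² + 15²) ≈ 25, ∠D ≈ 36.87°
|T| = 74877 / 25 ≈ 2995.1
Gain = 20 log₁₀(2995.1) ≈ 69.53 dB
∠T = 5.75° − 36.87° = -31.12°

Substitute s = j434:
Numerator: 500(j434) + 74500 = 74500 + j217000
Denominator: (j434) + 20 = 20 + j434
|N| = √(74500² + 217000²) ≈ 2.2943e+05, ∠N ≈ 71.05°
|D| = √(20² + 434²) ≈ 434.46, ∠D ≈ 87.36°
|T| = 2.2943e+05 / 434.46 ≈ 528.08
Gain = 20 log₁₀(528.08) ≈ 54.45 dB
∠T = 71.05° − 87.36° = -16.31°

ω = 15: 69.5 dB, -31.1°; ω = 434: 54.5 dB, -16.3°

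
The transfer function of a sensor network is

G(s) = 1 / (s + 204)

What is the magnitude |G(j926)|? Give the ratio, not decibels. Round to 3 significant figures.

Substitute s = j926:
Numerator: 1 = 1 + j0
Denominator: (j926) + 204 = 204 + j926
|N| = √(1² + 0²) ≈ 1, ∠N ≈ 0.00°
|D| = √(204² + 926²) ≈ 948.2, ∠D ≈ 77.58°
|G| = 1 / 948.2 ≈ 0.0010546

0.00105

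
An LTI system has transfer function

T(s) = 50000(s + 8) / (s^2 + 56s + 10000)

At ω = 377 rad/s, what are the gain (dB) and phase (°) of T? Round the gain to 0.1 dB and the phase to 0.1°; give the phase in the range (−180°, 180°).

At s = jω = j377:
zero (s+8): 8 + j377 → |·| = √(8²+377²) = √142193 ≈ 377.08, ∠ = arctan(377/8) ≈ 88.78°
quadratic: (j377)² + 56·j377 + 10000 = -132129 + j21112 → |·| ≈ 1.3381e+05, ∠ ≈ 170.92°
|T| = 50000 · 377.08 / 1.3381e+05 ≈ 140.9
Gain = 20 log₁₀(140.9) ≈ 42.98 dB
∠T = 88.78° − 170.92° = -82.14°

43.0 dB, -82.1°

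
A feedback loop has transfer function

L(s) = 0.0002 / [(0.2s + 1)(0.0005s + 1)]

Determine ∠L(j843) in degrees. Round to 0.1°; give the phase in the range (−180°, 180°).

At ω = 843 rad/s:
pole (1 + j843·0.2) = 1 + j168.6 → |·| ≈ 168.6, ∠ ≈ 89.66°
pole (1 + j843·0.0005) = 1 + j0.4215 → |·| ≈ 1.0852, ∠ ≈ 22.86°
∠L = (0°) − (89.66° + 22.86°) = -112.52°

-112.5°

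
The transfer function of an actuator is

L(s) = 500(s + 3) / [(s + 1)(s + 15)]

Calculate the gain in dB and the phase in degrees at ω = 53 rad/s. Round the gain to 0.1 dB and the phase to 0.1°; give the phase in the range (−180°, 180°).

19.2 dB, -76.4°

At s = jω = j53:
zero (s+3): 3 + j53 → |·| = √(3²+53²) = √2818 ≈ 53.085, ∠ = arctan(53/3) ≈ 86.76°
pole (s+1): 1 + j53 → |·| = √(1²+53²) = √2810 ≈ 53.009, ∠ = arctan(53/1) ≈ 88.92°
pole (s+15): 15 + j53 → |·| = √(15²+53²) = √3034 ≈ 55.082, ∠ = arctan(53/15) ≈ 74.20°
|L| = 500 · 53.085 / 2919.8 ≈ 9.0905
Gain = 20 log₁₀(9.0905) ≈ 19.17 dB
∠L = 86.76° − 163.12° = -76.36°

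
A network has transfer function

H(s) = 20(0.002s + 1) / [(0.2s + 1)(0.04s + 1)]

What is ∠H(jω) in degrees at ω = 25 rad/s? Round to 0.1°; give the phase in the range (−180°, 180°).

At ω = 25 rad/s:
zero (1 + j25·0.002) = 1 + j0.05 → |·| ≈ 1.0012, ∠ ≈ 2.86°
pole (1 + j25·0.2) = 1 + j5 → |·| ≈ 5.099, ∠ ≈ 78.69°
pole (1 + j25·0.04) = 1 + j1 → |·| ≈ 1.4142, ∠ ≈ 45.00°
∠H = (2.86°) − (78.69° + 45.00°) = -120.83°

-120.8°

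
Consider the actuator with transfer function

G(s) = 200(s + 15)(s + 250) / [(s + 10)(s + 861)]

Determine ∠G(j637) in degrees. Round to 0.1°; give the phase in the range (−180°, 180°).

At s = jω = j637:
zero (s+15): 15 + j637 → |·| = √(15²+637²) = √405994 ≈ 637.18, ∠ = arctan(637/15) ≈ 88.65°
zero (s+250): 250 + j637 → |·| = √(250²+637²) = √468269 ≈ 684.3, ∠ = arctan(637/250) ≈ 68.57°
pole (s+10): 10 + j637 → |·| = √(10²+637²) = √405869 ≈ 637.08, ∠ = arctan(637/10) ≈ 89.10°
pole (s+861): 861 + j637 → |·| = √(861²+637²) = √1147090 ≈ 1071, ∠ = arctan(637/861) ≈ 36.50°
∠G = 157.22° − 125.60° = 31.62°

31.6°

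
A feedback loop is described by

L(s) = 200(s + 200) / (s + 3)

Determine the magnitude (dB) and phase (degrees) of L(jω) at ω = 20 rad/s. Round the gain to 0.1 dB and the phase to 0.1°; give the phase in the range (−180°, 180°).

At s = jω = j20:
zero (s+200): 200 + j20 → |·| = √(200²+20²) = √40400 ≈ 201, ∠ = arctan(20/200) ≈ 5.71°
pole (s+3): 3 + j20 → |·| = √(3²+20²) = √409 ≈ 20.224, ∠ = arctan(20/3) ≈ 81.47°
|L| = 200 · 201 / 20.224 ≈ 1987.7
Gain = 20 log₁₀(1987.7) ≈ 65.97 dB
∠L = 5.71° − 81.47° = -75.76°

66.0 dB, -75.8°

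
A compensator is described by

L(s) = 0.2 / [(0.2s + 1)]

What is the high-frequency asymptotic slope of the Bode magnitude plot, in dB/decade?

-20 dB/decade

Each pole contributes −20 dB/decade at high frequency; each zero contributes +20 dB/decade.
Net: 0 zero(s) − 1 pole(s) → -20 dB/decade.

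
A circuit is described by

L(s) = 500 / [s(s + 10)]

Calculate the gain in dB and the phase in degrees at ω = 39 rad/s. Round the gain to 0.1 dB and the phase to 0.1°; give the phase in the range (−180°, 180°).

At s = jω = j39:
pole (s+10): 10 + j39 → |·| = √(10²+39²) = √1621 ≈ 40.262, ∠ = arctan(39/10) ≈ 75.62°
pole at origin: |s| = 39, ∠ = 90.00° (in denominator)
|L| = 500 / 1570.2 ≈ 0.31843
Gain = 20 log₁₀(0.31843) ≈ -9.94 dB
∠L = 0.00° − 165.62° = -165.62°

-9.9 dB, -165.6°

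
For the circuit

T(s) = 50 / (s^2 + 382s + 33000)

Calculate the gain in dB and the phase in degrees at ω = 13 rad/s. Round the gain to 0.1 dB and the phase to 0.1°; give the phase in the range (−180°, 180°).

-56.4 dB, -8.6°

Substitute s = j13:
Numerator: 50 = 50 + j0
Denominator: (j13)^2 + 382(j13) + 33000 = 32831 + j4966
|N| = √(50² + 0²) ≈ 50, ∠N ≈ 0.00°
|D| = √(32831² + 4966²) ≈ 33204, ∠D ≈ 8.60°
|T| = 50 / 33204 ≈ 0.0015058
Gain = 20 log₁₀(0.0015058) ≈ -56.44 dB
∠T = 0.00° − 8.60° = -8.60°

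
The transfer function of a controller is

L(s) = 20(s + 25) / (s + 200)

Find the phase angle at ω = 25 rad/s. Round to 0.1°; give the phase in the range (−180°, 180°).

At s = jω = j25:
zero (s+25): 25 + j25 → |·| = √(25²+25²) = √1250 ≈ 35.355, ∠ = arctan(25/25) ≈ 45.00°
pole (s+200): 200 + j25 → |·| = √(200²+25²) = √40625 ≈ 201.56, ∠ = arctan(25/200) ≈ 7.13°
∠L = 45.00° − 7.13° = 37.87°

37.9°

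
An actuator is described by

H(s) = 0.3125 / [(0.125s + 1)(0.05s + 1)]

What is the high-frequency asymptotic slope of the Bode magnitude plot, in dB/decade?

-40 dB/decade

Each pole contributes −20 dB/decade at high frequency; each zero contributes +20 dB/decade.
Net: 0 zero(s) − 2 pole(s) → -40 dB/decade.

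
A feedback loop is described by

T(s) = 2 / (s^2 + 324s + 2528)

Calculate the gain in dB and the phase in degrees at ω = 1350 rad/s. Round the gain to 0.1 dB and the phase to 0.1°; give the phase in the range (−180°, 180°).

-119.4 dB, -166.5°

Substitute s = j1350:
Numerator: 2 = 2 + j0
Denominator: (j1350)^2 + 324(j1350) + 2528 = -1819972 + j437400
|N| = √(2² + 0²) ≈ 2, ∠N ≈ 0.00°
|D| = √(1819972² + 437400²) ≈ 1.8718e+06, ∠D ≈ 166.49°
|T| = 2 / 1.8718e+06 ≈ 1.0685e-06
Gain = 20 log₁₀(1.0685e-06) ≈ -119.42 dB
∠T = 0.00° − 166.49° = -166.49°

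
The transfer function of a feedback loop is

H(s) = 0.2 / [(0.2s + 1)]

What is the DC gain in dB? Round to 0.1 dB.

-14.0 dB

H(0) = 0.2 · 1 / 1 = 0.2
20 log₁₀(0.2) ≈ -13.98 dB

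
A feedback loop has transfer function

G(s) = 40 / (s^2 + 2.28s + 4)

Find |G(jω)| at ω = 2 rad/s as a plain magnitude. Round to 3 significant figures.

8.77

At s = jω = j2:
quadratic: (j2)² + 2.28·j2 + 4 = 0 + j4.56 → |·| ≈ 4.56, ∠ ≈ 90.00°
|G| = 40 / 4.56 ≈ 8.7719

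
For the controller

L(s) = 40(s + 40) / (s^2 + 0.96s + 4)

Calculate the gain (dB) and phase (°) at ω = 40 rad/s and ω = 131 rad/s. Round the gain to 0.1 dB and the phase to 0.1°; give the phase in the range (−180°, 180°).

ω = 40: 3.0 dB, -133.6°; ω = 131: -9.9 dB, -106.6°

At s = jω = j40:
zero (s+40): 40 + j40 → |·| = √(40²+40²) = √3200 ≈ 56.569, ∠ = arctan(40/40) ≈ 45.00°
quadratic: (j40)² + 0.96·j40 + 4 = -1596 + j38.4 → |·| ≈ 1596.5, ∠ ≈ 178.62°
|L| = 40 · 56.569 / 1596.5 ≈ 1.4173
Gain = 20 log₁₀(1.4173) ≈ 3.03 dB
∠L = 45.00° − 178.62° = -133.62°

At s = jω = j131:
zero (s+40): 40 + j131 → |·| = √(40²+131²) = √18761 ≈ 136.97, ∠ = arctan(131/40) ≈ 73.02°
quadratic: (j131)² + 0.96·j131 + 4 = -17157 + j125.76 → |·| ≈ 17157, ∠ ≈ 179.58°
|L| = 40 · 136.97 / 17157 ≈ 0.31933
Gain = 20 log₁₀(0.31933) ≈ -9.92 dB
∠L = 73.02° − 179.58° = -106.56°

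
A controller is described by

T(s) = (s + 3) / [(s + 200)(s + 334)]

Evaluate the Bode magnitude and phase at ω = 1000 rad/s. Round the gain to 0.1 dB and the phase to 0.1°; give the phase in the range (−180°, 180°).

-60.6 dB, -60.4°

At s = jω = j1000:
zero (s+3): 3 + j1000 → |·| = √(3²+1000²) = √1000009 ≈ 1000, ∠ = arctan(1000/3) ≈ 89.83°
pole (s+200): 200 + j1000 → |·| = √(200²+1000²) = √1040000 ≈ 1019.8, ∠ = arctan(1000/200) ≈ 78.69°
pole (s+334): 334 + j1000 → |·| = √(334²+1000²) = √1111556 ≈ 1054.3, ∠ = arctan(1000/334) ≈ 71.53°
|T| = 1 · 1000 / 1.0752e+06 ≈ 0.00093006
Gain = 20 log₁₀(0.00093006) ≈ -60.63 dB
∠T = 89.83° − 150.22° = -60.39°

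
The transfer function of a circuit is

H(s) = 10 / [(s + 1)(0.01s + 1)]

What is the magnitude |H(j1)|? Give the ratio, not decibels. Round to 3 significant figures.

At ω = 1 rad/s:
pole (1 + j1·1) = 1 + j1 → |·| ≈ 1.4142, ∠ ≈ 45.00°
pole (1 + j1·0.01) = 1 + j0.01 → |·| ≈ 1, ∠ ≈ 0.57°
|H| = 10 · 1 / (1.4142 · 1) ≈ 7.0711

7.07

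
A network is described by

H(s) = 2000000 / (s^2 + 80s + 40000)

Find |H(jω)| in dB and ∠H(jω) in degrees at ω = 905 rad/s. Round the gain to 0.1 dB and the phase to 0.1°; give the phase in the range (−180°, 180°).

At s = jω = j905:
quadratic: (j905)² + 80·j905 + 40000 = -779025 + j72400 → |·| ≈ 7.8238e+05, ∠ ≈ 174.69°
|H| = 2000000 / 7.8238e+05 ≈ 2.5563
Gain = 20 log₁₀(2.5563) ≈ 8.15 dB
∠H = 0.00° − 174.69° = -174.69°

8.2 dB, -174.7°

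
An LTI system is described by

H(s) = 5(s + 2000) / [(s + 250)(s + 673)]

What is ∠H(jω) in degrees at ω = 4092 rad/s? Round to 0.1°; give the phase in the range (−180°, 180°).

-103.2°

At s = jω = j4092:
zero (s+2000): 2000 + j4092 → |·| = √(2000²+4092²) = √20744464 ≈ 4554.6, ∠ = arctan(4092/2000) ≈ 63.95°
pole (s+250): 250 + j4092 → |·| = √(250²+4092²) = √16806964 ≈ 4099.6, ∠ = arctan(4092/250) ≈ 86.50°
pole (s+673): 673 + j4092 → |·| = √(673²+4092²) = √17197393 ≈ 4147, ∠ = arctan(4092/673) ≈ 80.66°
∠H = 63.95° − 167.16° = -103.21°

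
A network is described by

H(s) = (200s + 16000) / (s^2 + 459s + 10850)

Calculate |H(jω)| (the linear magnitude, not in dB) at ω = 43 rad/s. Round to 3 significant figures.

0.837

Substitute s = j43:
Numerator: 200(j43) + 16000 = 16000 + j8600
Denominator: (j43)^2 + 459(j43) + 10850 = 9001 + j19737
|N| = √(16000² + 8600²) ≈ 18165, ∠N ≈ 28.26°
|D| = √(9001² + 19737²) ≈ 21693, ∠D ≈ 65.48°
|H| = 18165 / 21693 ≈ 0.83737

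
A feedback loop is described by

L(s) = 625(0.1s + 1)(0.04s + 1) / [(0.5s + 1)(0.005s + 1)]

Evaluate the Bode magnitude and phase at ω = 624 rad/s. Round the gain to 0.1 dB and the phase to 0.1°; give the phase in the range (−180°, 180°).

59.6 dB, 14.7°

At ω = 624 rad/s:
zero (1 + j624·0.1) = 1 + j62.4 → |·| ≈ 62.408, ∠ ≈ 89.08°
zero (1 + j624·0.04) = 1 + j24.96 → |·| ≈ 24.98, ∠ ≈ 87.71°
pole (1 + j624·0.5) = 1 + j312 → |·| ≈ 312, ∠ ≈ 89.82°
pole (1 + j624·0.005) = 1 + j3.12 → |·| ≈ 3.2763, ∠ ≈ 72.23°
|L| = 625 · 62.408 · 24.98 / (312 · 3.2763) ≈ 953.18
Gain = 20 log₁₀(953.18) ≈ 59.58 dB
∠L = (89.08° + 87.71°) − (89.82° + 72.23°) = 14.74°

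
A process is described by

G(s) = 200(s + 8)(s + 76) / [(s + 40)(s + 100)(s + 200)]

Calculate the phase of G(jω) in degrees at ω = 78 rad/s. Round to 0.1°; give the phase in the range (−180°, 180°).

At s = jω = j78:
zero (s+8): 8 + j78 → |·| = √(8²+78²) = √6148 ≈ 78.409, ∠ = arctan(78/8) ≈ 84.14°
zero (s+76): 76 + j78 → |·| = √(76²+78²) = √11860 ≈ 108.9, ∠ = arctan(78/76) ≈ 45.74°
pole (s+40): 40 + j78 → |·| = √(40²+78²) = √7684 ≈ 87.658, ∠ = arctan(78/40) ≈ 62.85°
pole (s+100): 100 + j78 → |·| = √(100²+78²) = √16084 ≈ 126.82, ∠ = arctan(78/100) ≈ 37.95°
pole (s+200): 200 + j78 → |·| = √(200²+78²) = √46084 ≈ 214.67, ∠ = arctan(78/200) ≈ 21.31°
∠G = 129.88° − 122.11° = 7.77°

7.8°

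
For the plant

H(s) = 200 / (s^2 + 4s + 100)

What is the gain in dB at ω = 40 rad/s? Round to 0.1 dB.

-17.6 dB

At s = jω = j40:
quadratic: (j40)² + 4·j40 + 100 = -1500 + j160 → |·| ≈ 1508.5, ∠ ≈ 173.91°
|H| = 200 / 1508.5 ≈ 0.13258
Gain = 20 log₁₀(0.13258) ≈ -17.55 dB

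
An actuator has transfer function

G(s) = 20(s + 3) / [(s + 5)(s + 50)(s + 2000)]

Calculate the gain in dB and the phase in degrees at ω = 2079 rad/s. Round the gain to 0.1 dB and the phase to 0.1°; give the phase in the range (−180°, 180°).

At s = jω = j2079:
zero (s+3): 3 + j2079 → |·| = √(3²+2079²) = √4322250 ≈ 2079, ∠ = arctan(2079/3) ≈ 89.92°
pole (s+5): 5 + j2079 → |·| = √(5²+2079²) = √4322266 ≈ 2079, ∠ = arctan(2079/5) ≈ 89.86°
pole (s+50): 50 + j2079 → |·| = √(50²+2079²) = √4324741 ≈ 2079.6, ∠ = arctan(2079/50) ≈ 88.62°
pole (s+2000): 2000 + j2079 → |·| = √(2000²+2079²) = √8322241 ≈ 2884.8, ∠ = arctan(2079/2000) ≈ 46.11°
|G| = 20 · 2079 / 1.2472e+10 ≈ 3.3339e-06
Gain = 20 log₁₀(3.3339e-06) ≈ -109.54 dB
∠G = 89.92° − 224.59° = -134.67°

-109.5 dB, -134.7°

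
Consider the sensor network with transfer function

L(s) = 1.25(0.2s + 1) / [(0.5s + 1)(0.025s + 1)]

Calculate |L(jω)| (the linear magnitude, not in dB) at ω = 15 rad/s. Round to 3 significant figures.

0.489

At ω = 15 rad/s:
zero (1 + j15·0.2) = 1 + j3 → |·| ≈ 3.1623, ∠ ≈ 71.57°
pole (1 + j15·0.5) = 1 + j7.5 → |·| ≈ 7.5664, ∠ ≈ 82.41°
pole (1 + j15·0.025) = 1 + j0.375 → |·| ≈ 1.068, ∠ ≈ 20.56°
|L| = 1.25 · 3.1623 / (7.5664 · 1.068) ≈ 0.48916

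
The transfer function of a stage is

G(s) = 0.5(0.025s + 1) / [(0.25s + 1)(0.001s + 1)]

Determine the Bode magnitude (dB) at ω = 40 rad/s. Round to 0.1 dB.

At ω = 40 rad/s:
zero (1 + j40·0.025) = 1 + j1 → |·| ≈ 1.4142, ∠ ≈ 45.00°
pole (1 + j40·0.25) = 1 + j10 → |·| ≈ 10.05, ∠ ≈ 84.29°
pole (1 + j40·0.001) = 1 + j0.04 → |·| ≈ 1.0008, ∠ ≈ 2.29°
|G| = 0.5 · 1.4142 / (10.05 · 1.0008) ≈ 0.070302
Gain = 20 log₁₀(0.070302) ≈ -23.06 dB

-23.1 dB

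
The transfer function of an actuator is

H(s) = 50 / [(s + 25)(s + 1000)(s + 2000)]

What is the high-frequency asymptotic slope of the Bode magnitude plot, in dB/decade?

-60 dB/decade

Each pole contributes −20 dB/decade at high frequency; each zero contributes +20 dB/decade.
Net: 0 zero(s) − 3 pole(s) → -60 dB/decade.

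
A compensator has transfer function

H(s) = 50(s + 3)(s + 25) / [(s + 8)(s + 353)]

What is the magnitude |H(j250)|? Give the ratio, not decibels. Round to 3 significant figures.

29.0

At s = jω = j250:
zero (s+3): 3 + j250 → |·| = √(3²+250²) = √62509 ≈ 250.02, ∠ = arctan(250/3) ≈ 89.31°
zero (s+25): 25 + j250 → |·| = √(25²+250²) = √63125 ≈ 251.25, ∠ = arctan(250/25) ≈ 84.29°
pole (s+8): 8 + j250 → |·| = √(8²+250²) = √62564 ≈ 250.13, ∠ = arctan(250/8) ≈ 88.17°
pole (s+353): 353 + j250 → |·| = √(353²+250²) = √187109 ≈ 432.56, ∠ = arctan(250/353) ≈ 35.31°
|H| = 50 · 62818 / 1.082e+05 ≈ 29.029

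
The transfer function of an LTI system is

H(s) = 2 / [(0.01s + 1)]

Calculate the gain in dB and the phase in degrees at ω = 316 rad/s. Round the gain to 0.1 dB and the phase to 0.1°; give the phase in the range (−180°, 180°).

-4.4 dB, -72.4°

At ω = 316 rad/s:
pole (1 + j316·0.01) = 1 + j3.16 → |·| ≈ 3.3145, ∠ ≈ 72.44°
|H| = 2 · 1 / (3.3145) ≈ 0.60341
Gain = 20 log₁₀(0.60341) ≈ -4.39 dB
∠H = (0°) − (72.44°) = -72.44°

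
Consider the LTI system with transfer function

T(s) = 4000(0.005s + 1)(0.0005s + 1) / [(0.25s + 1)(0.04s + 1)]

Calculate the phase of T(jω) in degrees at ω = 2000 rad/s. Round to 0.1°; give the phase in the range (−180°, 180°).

At ω = 2000 rad/s:
zero (1 + j2000·0.005) = 1 + j10 → |·| ≈ 10.05, ∠ ≈ 84.29°
zero (1 + j2000·0.0005) = 1 + j1 → |·| ≈ 1.4142, ∠ ≈ 45.00°
pole (1 + j2000·0.25) = 1 + j500 → |·| ≈ 500, ∠ ≈ 89.89°
pole (1 + j2000·0.04) = 1 + j80 → |·| ≈ 80.006, ∠ ≈ 89.28°
∠T = (84.29° + 45.00°) − (89.89° + 89.28°) = -49.88°

-49.9°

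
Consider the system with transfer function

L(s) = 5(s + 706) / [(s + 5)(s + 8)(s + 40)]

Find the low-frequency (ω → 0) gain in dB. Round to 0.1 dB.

L(0) = 5·706 / (5·8·40) ≈ 2.2062
20 log₁₀(2.2062) ≈ 6.87 dB

6.9 dB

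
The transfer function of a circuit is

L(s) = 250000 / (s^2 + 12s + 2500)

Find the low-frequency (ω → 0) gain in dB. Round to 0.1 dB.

L(0) = 250000 / 2500 = 100
20 log₁₀(100) ≈ 40.00 dB

40.0 dB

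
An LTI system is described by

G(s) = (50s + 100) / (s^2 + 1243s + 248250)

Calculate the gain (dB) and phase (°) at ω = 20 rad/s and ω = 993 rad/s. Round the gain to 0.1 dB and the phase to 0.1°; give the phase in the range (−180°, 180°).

ω = 20: -47.9 dB, 78.6°; ω = 993: -29.2 dB, -31.0°

Substitute s = j20:
Numerator: 50(j20) + 100 = 100 + j1000
Denominator: (j20)^2 + 1243(j20) + 248250 = 247850 + j24860
|N| = √(100² + 1000²) ≈ 1005, ∠N ≈ 84.29°
|D| = √(247850² + 24860²) ≈ 2.4909e+05, ∠D ≈ 5.73°
|G| = 1005 / 2.4909e+05 ≈ 0.0040347
Gain = 20 log₁₀(0.0040347) ≈ -47.88 dB
∠G = 84.29° − 5.73° = 78.56°

Substitute s = j993:
Numerator: 50(j993) + 100 = 100 + j49650
Denominator: (j993)^2 + 1243(j993) + 248250 = -737799 + j1234299
|N| = √(100² + 49650²) ≈ 49650, ∠N ≈ 89.88°
|D| = √(737799² + 1234299²) ≈ 1.438e+06, ∠D ≈ 120.87°
|G| = 49650 / 1.438e+06 ≈ 0.034527
Gain = 20 log₁₀(0.034527) ≈ -29.24 dB
∠G = 89.88° − 120.87° = -30.99°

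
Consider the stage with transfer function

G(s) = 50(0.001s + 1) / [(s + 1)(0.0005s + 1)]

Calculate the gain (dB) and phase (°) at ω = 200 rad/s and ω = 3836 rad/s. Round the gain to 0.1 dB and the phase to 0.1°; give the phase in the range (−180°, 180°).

At ω = 200 rad/s:
zero (1 + j200·0.001) = 1 + j0.2 → |·| ≈ 1.0198, ∠ ≈ 11.31°
pole (1 + j200·1) = 1 + j200 → |·| ≈ 200, ∠ ≈ 89.71°
pole (1 + j200·0.0005) = 1 + j0.1 → |·| ≈ 1.005, ∠ ≈ 5.71°
|G| = 50 · 1.0198 / (200 · 1.005) ≈ 0.25368
Gain = 20 log₁₀(0.25368) ≈ -11.91 dB
∠G = (11.31°) − (89.71° + 5.71°) = -84.11°

At ω = 3836 rad/s:
zero (1 + j3836·0.001) = 1 + j3.836 → |·| ≈ 3.9642, ∠ ≈ 75.39°
pole (1 + j3836·1) = 1 + j3836 → |·| ≈ 3836, ∠ ≈ 89.99°
pole (1 + j3836·0.0005) = 1 + j1.918 → |·| ≈ 2.163, ∠ ≈ 62.46°
|G| = 50 · 3.9642 / (3836 · 2.163) ≈ 0.023889
Gain = 20 log₁₀(0.023889) ≈ -32.44 dB
∠G = (75.39°) − (89.99° + 62.46°) = -77.06°

ω = 200: -11.9 dB, -84.1°; ω = 3836: -32.4 dB, -77.1°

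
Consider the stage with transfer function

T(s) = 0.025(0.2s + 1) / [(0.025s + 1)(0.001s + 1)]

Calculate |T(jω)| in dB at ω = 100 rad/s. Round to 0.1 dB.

-14.7 dB

At ω = 100 rad/s:
zero (1 + j100·0.2) = 1 + j20 → |·| ≈ 20.025, ∠ ≈ 87.14°
pole (1 + j100·0.025) = 1 + j2.5 → |·| ≈ 2.6926, ∠ ≈ 68.20°
pole (1 + j100·0.001) = 1 + j0.1 → |·| ≈ 1.005, ∠ ≈ 5.71°
|T| = 0.025 · 20.025 / (2.6926 · 1.005) ≈ 0.185
Gain = 20 log₁₀(0.185) ≈ -14.66 dB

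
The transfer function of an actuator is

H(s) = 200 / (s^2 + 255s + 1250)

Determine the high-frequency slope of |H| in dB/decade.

-40 dB/decade

Each pole contributes −20 dB/decade at high frequency; each zero contributes +20 dB/decade.
Net: 0 zero(s) − 2 pole(s) → -40 dB/decade.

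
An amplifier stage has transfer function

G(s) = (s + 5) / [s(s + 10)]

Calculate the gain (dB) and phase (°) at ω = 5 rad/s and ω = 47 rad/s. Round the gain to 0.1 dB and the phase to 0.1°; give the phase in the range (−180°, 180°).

ω = 5: -18.0 dB, -71.6°; ω = 47: -33.6 dB, -84.1°

At s = jω = j5:
zero (s+5): 5 + j5 → |·| = √(5²+5²) = √50 ≈ 7.0711, ∠ = arctan(5/5) ≈ 45.00°
pole (s+10): 10 + j5 → |·| = √(10²+5²) = √125 ≈ 11.18, ∠ = arctan(5/10) ≈ 26.57°
pole at origin: |s| = 5, ∠ = 90.00° (in denominator)
|G| = 1 · 7.0711 / 55.9 ≈ 0.1265
Gain = 20 log₁₀(0.1265) ≈ -17.96 dB
∠G = 45.00° − 116.57° = -71.57°

At s = jω = j47:
zero (s+5): 5 + j47 → |·| = √(5²+47²) = √2234 ≈ 47.265, ∠ = arctan(47/5) ≈ 83.93°
pole (s+10): 10 + j47 → |·| = √(10²+47²) = √2309 ≈ 48.052, ∠ = arctan(47/10) ≈ 77.99°
pole at origin: |s| = 47, ∠ = 90.00° (in denominator)
|G| = 1 · 47.265 / 2258.4 ≈ 0.020929
Gain = 20 log₁₀(0.020929) ≈ -33.59 dB
∠G = 83.93° − 167.99° = -84.06°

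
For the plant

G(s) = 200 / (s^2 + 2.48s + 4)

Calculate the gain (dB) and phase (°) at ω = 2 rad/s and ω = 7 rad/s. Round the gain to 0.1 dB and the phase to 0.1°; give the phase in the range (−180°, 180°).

At s = jω = j2:
quadratic: (j2)² + 2.48·j2 + 4 = 0 + j4.96 → |·| ≈ 4.96, ∠ ≈ 90.00°
|G| = 200 / 4.96 ≈ 40.323
Gain = 20 log₁₀(40.323) ≈ 32.11 dB
∠G = 0.00° − 90.00° = -90.00°

At s = jω = j7:
quadratic: (j7)² + 2.48·j7 + 4 = -45 + j17.36 → |·| ≈ 48.232, ∠ ≈ 158.90°
|G| = 200 / 48.232 ≈ 4.1466
Gain = 20 log₁₀(4.1466) ≈ 12.35 dB
∠G = 0.00° − 158.90° = -158.90°

ω = 2: 32.1 dB, -90.0°; ω = 7: 12.4 dB, -158.9°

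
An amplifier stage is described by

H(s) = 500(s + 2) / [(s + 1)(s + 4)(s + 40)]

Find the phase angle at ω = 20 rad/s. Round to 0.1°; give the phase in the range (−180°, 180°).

At s = jω = j20:
zero (s+2): 2 + j20 → |·| = √(2²+20²) = √404 ≈ 20.1, ∠ = arctan(20/2) ≈ 84.29°
pole (s+1): 1 + j20 → |·| = √(1²+20²) = √401 ≈ 20.025, ∠ = arctan(20/1) ≈ 87.14°
pole (s+4): 4 + j20 → |·| = √(4²+20²) = √416 ≈ 20.396, ∠ = arctan(20/4) ≈ 78.69°
pole (s+40): 40 + j20 → |·| = √(40²+20²) = √2000 ≈ 44.721, ∠ = arctan(20/40) ≈ 26.57°
∠H = 84.29° − 192.40° = -108.11°

-108.1°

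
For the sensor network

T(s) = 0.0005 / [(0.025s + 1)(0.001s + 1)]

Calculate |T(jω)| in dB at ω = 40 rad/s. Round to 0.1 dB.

-69.0 dB

At ω = 40 rad/s:
pole (1 + j40·0.025) = 1 + j1 → |·| ≈ 1.4142, ∠ ≈ 45.00°
pole (1 + j40·0.001) = 1 + j0.04 → |·| ≈ 1.0008, ∠ ≈ 2.29°
|T| = 0.0005 · 1 / (1.4142 · 1.0008) ≈ 0.00035327
Gain = 20 log₁₀(0.00035327) ≈ -69.04 dB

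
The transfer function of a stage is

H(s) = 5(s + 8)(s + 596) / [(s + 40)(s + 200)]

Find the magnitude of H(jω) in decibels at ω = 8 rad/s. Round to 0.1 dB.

12.3 dB

At s = jω = j8:
zero (s+8): 8 + j8 → |·| = √(8²+8²) = √128 ≈ 11.314, ∠ = arctan(8/8) ≈ 45.00°
zero (s+596): 596 + j8 → |·| = √(596²+8²) = √355280 ≈ 596.05, ∠ = arctan(8/596) ≈ 0.77°
pole (s+40): 40 + j8 → |·| = √(40²+8²) = √1664 ≈ 40.792, ∠ = arctan(8/40) ≈ 11.31°
pole (s+200): 200 + j8 → |·| = √(200²+8²) = √40064 ≈ 200.16, ∠ = arctan(8/200) ≈ 2.29°
|H| = 5 · 6743.7 / 8164.9 ≈ 4.1297
Gain = 20 log₁₀(4.1297) ≈ 12.32 dB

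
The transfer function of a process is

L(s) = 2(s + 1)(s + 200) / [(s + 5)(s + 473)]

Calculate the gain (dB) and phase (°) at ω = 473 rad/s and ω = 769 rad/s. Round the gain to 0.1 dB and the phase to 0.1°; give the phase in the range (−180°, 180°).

ω = 473: 3.7 dB, 22.6°; ω = 769: 4.9 dB, 17.3°

At s = jω = j473:
zero (s+1): 1 + j473 → |·| = √(1²+473²) = √223730 ≈ 473, ∠ = arctan(473/1) ≈ 89.88°
zero (s+200): 200 + j473 → |·| = √(200²+473²) = √263729 ≈ 513.55, ∠ = arctan(473/200) ≈ 67.08°
pole (s+5): 5 + j473 → |·| = √(5²+473²) = √223754 ≈ 473.03, ∠ = arctan(473/5) ≈ 89.39°
pole (s+473): 473 + j473 → |·| = √(473²+473²) = √447458 ≈ 668.92, ∠ = arctan(473/473) ≈ 45.00°
|L| = 2 · 2.4291e+05 / 3.1642e+05 ≈ 1.5354
Gain = 20 log₁₀(1.5354) ≈ 3.72 dB
∠L = 156.96° − 134.39° = 22.57°

At s = jω = j769:
zero (s+1): 1 + j769 → |·| = √(1²+769²) = √591362 ≈ 769, ∠ = arctan(769/1) ≈ 89.93°
zero (s+200): 200 + j769 → |·| = √(200²+769²) = √631361 ≈ 794.58, ∠ = arctan(769/200) ≈ 75.42°
pole (s+5): 5 + j769 → |·| = √(5²+769²) = √591386 ≈ 769.02, ∠ = arctan(769/5) ≈ 89.63°
pole (s+473): 473 + j769 → |·| = √(473²+769²) = √815090 ≈ 902.82, ∠ = arctan(769/473) ≈ 58.40°
|L| = 2 · 6.1103e+05 / 6.9429e+05 ≈ 1.7602
Gain = 20 log₁₀(1.7602) ≈ 4.91 dB
∠L = 165.35° − 148.03° = 17.32°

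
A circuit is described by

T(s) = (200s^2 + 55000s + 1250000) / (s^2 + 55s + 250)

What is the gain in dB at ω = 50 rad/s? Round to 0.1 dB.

58.1 dB

Substitute s = j50:
Numerator: 200(j50)^2 + 55000(j50) + 1250000 = 750000 + j2750000
Denominator: (j50)^2 + 55(j50) + 250 = -2250 + j2750
|N| = √(750000² + 2750000²) ≈ 2.8504e+06, ∠N ≈ 74.74°
|D| = √(2250² + 2750²) ≈ 3553.2, ∠D ≈ 129.29°
|T| = 2.8504e+06 / 3553.2 ≈ 802.21
Gain = 20 log₁₀(802.21) ≈ 58.09 dB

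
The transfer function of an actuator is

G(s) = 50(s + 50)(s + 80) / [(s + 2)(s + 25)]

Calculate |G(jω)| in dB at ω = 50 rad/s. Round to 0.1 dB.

41.5 dB

At s = jω = j50:
zero (s+50): 50 + j50 → |·| = √(50²+50²) = √5000 ≈ 70.711, ∠ = arctan(50/50) ≈ 45.00°
zero (s+80): 80 + j50 → |·| = √(80²+50²) = √8900 ≈ 94.34, ∠ = arctan(50/80) ≈ 32.01°
pole (s+2): 2 + j50 → |·| = √(2²+50²) = √2504 ≈ 50.04, ∠ = arctan(50/2) ≈ 87.71°
pole (s+25): 25 + j50 → |·| = √(25²+50²) = √3125 ≈ 55.902, ∠ = arctan(50/25) ≈ 63.43°
|G| = 50 · 6670.9 / 2797.3 ≈ 119.24
Gain = 20 log₁₀(119.24) ≈ 41.53 dB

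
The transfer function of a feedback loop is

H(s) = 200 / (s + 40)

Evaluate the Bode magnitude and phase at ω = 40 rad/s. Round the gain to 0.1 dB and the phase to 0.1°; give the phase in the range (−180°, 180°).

11.0 dB, -45.0°

At s = jω = j40:
pole (s+40): 40 + j40 → |·| = √(40²+40²) = √3200 ≈ 56.569, ∠ = arctan(40/40) ≈ 45.00°
|H| = 200 / 56.569 ≈ 3.5355
Gain = 20 log₁₀(3.5355) ≈ 10.97 dB
∠H = 0.00° − 45.00° = -45.00°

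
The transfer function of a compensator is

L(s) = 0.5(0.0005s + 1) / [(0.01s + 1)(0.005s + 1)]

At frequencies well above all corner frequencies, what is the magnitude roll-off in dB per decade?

Each pole contributes −20 dB/decade at high frequency; each zero contributes +20 dB/decade.
Net: 1 zero(s) − 2 pole(s) → -20 dB/decade.

-20 dB/decade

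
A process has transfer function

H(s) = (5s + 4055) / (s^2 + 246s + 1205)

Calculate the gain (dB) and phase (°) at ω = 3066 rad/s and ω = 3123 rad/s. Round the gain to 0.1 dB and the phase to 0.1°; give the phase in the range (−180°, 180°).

ω = 3066: -55.5 dB, -100.2°; ω = 3123: -55.7 dB, -100.1°

Substitute s = j3066:
Numerator: 5(j3066) + 4055 = 4055 + j15330
Denominator: (j3066)^2 + 246(j3066) + 1205 = -9399151 + j754236
|N| = √(4055² + 15330²) ≈ 15857, ∠N ≈ 75.18°
|D| = √(9399151² + 754236²) ≈ 9.4294e+06, ∠D ≈ 175.41°
|H| = 15857 / 9.4294e+06 ≈ 0.0016817
Gain = 20 log₁₀(0.0016817) ≈ -55.49 dB
∠H = 75.18° − 175.41° = -100.23°

Substitute s = j3123:
Numerator: 5(j3123) + 4055 = 4055 + j15615
Denominator: (j3123)^2 + 246(j3123) + 1205 = -9751924 + j768258
|N| = √(4055² + 15615²) ≈ 16133, ∠N ≈ 75.44°
|D| = √(9751924² + 768258²) ≈ 9.7821e+06, ∠D ≈ 175.50°
|H| = 16133 / 9.7821e+06 ≈ 0.0016492
Gain = 20 log₁₀(0.0016492) ≈ -55.65 dB
∠H = 75.44° − 175.50° = -100.06°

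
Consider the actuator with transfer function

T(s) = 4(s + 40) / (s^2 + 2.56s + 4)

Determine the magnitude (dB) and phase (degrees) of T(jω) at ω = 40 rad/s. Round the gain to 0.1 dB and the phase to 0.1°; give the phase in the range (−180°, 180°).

-17.0 dB, -131.3°

At s = jω = j40:
zero (s+40): 40 + j40 → |·| = √(40²+40²) = √3200 ≈ 56.569, ∠ = arctan(40/40) ≈ 45.00°
quadratic: (j40)² + 2.56·j40 + 4 = -1596 + j102.4 → |·| ≈ 1599.3, ∠ ≈ 176.33°
|T| = 4 · 56.569 / 1599.3 ≈ 0.14148
Gain = 20 log₁₀(0.14148) ≈ -16.99 dB
∠T = 45.00° − 176.33° = -131.33°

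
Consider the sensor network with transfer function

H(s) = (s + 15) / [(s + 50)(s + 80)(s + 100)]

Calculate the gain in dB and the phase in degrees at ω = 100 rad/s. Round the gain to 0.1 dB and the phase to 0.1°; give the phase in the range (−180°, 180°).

-86.0 dB, -78.3°

At s = jω = j100:
zero (s+15): 15 + j100 → |·| = √(15²+100²) = √10225 ≈ 101.12, ∠ = arctan(100/15) ≈ 81.47°
pole (s+50): 50 + j100 → |·| = √(50²+100²) = √12500 ≈ 111.8, ∠ = arctan(100/50) ≈ 63.43°
pole (s+80): 80 + j100 → |·| = √(80²+100²) = √16400 ≈ 128.06, ∠ = arctan(100/80) ≈ 51.34°
pole (s+100): 100 + j100 → |·| = √(100²+100²) = √20000 ≈ 141.42, ∠ = arctan(100/100) ≈ 45.00°
|H| = 1 · 101.12 / 2.0247e+06 ≈ 4.9943e-05
Gain = 20 log₁₀(4.9943e-05) ≈ -86.03 dB
∠H = 81.47° − 159.77° = -78.30°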